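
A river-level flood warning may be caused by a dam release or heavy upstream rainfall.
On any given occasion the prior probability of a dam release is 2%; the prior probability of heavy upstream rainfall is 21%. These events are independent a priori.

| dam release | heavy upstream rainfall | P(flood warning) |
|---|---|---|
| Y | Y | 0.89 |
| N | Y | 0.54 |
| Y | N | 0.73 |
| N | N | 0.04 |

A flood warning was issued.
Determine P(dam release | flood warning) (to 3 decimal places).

P(flood warning) = 0.04×0.98×0.79 + 0.54×0.98×0.21 + 0.73×0.02×0.79 + 0.89×0.02×0.21 = 0.030968 + 0.111132 + 0.011534 + 0.003738 = 0.157372
Restricting to configurations with dam release present: 0.011534 + 0.003738 = 0.015272.
P(dam release | flood warning) = 0.015272 / 0.157372 ≈ 0.097

P(dam release | flood warning) ≈ 0.097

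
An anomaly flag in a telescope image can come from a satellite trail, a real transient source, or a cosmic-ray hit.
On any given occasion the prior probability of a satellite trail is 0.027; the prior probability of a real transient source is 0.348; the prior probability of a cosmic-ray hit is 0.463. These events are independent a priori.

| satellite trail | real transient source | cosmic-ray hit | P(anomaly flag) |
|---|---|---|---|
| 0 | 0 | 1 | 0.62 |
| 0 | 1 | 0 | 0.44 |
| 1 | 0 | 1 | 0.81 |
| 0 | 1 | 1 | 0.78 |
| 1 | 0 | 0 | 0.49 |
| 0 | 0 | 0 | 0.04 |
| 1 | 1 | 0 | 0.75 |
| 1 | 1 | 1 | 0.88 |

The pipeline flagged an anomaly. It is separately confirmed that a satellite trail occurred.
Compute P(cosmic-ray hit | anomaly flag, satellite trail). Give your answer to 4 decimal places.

P(cosmic-ray hit | anomaly flag, satellite trail) ≈ 0.5534

Numerator (weight on configurations with cosmic-ray hit): 0.244520 + 0.141789 = 0.386309
The normalizing constant is 0.49·0.652·0.537 + 0.81·0.652·0.463 + 0.75·0.348·0.537 + 0.88·0.348·0.463 = 0.698027
P(cosmic-ray hit | anomaly flag, satellite trail) = 0.386309/0.698027 ≈ 0.5534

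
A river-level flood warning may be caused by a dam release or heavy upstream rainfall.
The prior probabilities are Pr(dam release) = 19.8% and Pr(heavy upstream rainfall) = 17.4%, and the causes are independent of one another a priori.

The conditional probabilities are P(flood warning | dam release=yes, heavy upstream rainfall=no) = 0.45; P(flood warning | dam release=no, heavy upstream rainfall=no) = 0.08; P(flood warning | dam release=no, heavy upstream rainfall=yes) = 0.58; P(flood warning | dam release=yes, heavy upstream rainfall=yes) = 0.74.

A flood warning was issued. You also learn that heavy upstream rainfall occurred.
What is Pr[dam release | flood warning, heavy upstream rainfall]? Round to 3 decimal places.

Pr[dam release | flood warning, heavy upstream rainfall] ≈ 0.240

For the numerator, keep only dam release=true terms: 0.74*0.198 = 0.146520
Denominator P(flood warning | heavy upstream rainfall): 0.58*0.802 + 0.74*0.198 = 0.611680
P(dam release | flood warning, heavy upstream rainfall) = 0.146520/0.611680 ≈ 0.240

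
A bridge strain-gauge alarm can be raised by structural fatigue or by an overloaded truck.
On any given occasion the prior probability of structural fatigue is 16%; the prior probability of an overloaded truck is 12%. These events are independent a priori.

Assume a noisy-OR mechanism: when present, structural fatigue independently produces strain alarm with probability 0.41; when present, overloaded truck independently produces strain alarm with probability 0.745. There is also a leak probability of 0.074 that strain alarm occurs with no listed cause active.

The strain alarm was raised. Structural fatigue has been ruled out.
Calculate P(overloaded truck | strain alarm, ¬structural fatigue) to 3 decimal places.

Under noisy-OR, P(strain alarm | causes) = 1 − (1−0.074)·∏(1−qᵢ) over the active causes.
Enumerate both values of overloaded truck and weight by the priors:
  P(strain alarm | ¬structural fatigue) = 0.074×0.88 + 0.76387×0.12
        = 0.065120 + 0.091664 = 0.156784
Keeping only the overloaded truck-present terms gives 0.091664, so
  P(overloaded truck | strain alarm, ¬structural fatigue) = 0.091664 / 0.156784 ≈ 0.585

P(overloaded truck | strain alarm, ¬structural fatigue) ≈ 0.585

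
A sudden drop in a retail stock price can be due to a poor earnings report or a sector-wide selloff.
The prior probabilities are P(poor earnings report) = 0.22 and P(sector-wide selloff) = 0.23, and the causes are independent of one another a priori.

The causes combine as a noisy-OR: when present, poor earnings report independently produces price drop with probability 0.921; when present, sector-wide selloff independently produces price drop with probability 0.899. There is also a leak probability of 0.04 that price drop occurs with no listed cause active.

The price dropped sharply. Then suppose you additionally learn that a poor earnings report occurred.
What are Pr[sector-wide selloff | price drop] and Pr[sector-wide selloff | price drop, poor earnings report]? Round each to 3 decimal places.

Pr[sector-wide selloff | price drop] ≈ 0.540; Pr[sector-wide selloff | price drop, poor earnings report] ≈ 0.243

Under noisy-OR, P(price drop | causes) = 1 − (1−0.04)·∏(1−qᵢ) over the active causes.
For the numerator, keep only sector-wide selloff=true terms: 0.162005 + 0.050212 = 0.212217
The normalizing constant is 0.04×0.78×0.77 + 0.90304×0.78×0.23 + 0.92416×0.22×0.77 + 0.99234×0.22×0.23 = 0.392794
P(sector-wide selloff | price drop) = 0.212217/0.392794 ≈ 0.540

Now condition on the additional information:
For the numerator, keep only sector-wide selloff=true terms: 0.99234*0.23 = 0.228238
Normalizer over all consistent configurations: 0.92416*0.77 + 0.99234*0.23 = 0.939841
Posterior = 0.228238 / 0.939841 ≈ 0.243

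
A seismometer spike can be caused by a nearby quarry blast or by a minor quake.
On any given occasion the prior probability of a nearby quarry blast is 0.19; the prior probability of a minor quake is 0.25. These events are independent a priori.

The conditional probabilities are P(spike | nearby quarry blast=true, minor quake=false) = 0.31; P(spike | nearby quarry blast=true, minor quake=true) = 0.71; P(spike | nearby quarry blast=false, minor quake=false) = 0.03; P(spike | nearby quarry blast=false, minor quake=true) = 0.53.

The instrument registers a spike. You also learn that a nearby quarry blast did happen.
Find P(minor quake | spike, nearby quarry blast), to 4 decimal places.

By total probability over both values of minor quake:
  P(spike | nearby quarry blast) = 0.31·0.75 + 0.71·0.25
        = 0.232500 + 0.177500 = 0.410000
Keeping only the minor quake-present terms gives 0.177500, so
  P(minor quake | spike, nearby quarry blast) = 0.177500 / 0.410000 ≈ 0.4329

P(minor quake | spike, nearby quarry blast) ≈ 0.4329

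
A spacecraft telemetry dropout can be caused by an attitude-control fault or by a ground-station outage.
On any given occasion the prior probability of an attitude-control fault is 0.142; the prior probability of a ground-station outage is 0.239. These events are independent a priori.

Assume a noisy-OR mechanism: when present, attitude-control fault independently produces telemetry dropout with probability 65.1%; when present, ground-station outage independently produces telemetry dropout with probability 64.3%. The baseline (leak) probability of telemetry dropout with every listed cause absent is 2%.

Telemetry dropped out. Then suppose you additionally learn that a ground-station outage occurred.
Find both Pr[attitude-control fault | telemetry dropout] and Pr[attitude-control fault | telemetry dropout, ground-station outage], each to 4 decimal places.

Pr[attitude-control fault | telemetry dropout] ≈ 0.4080; Pr[attitude-control fault | telemetry dropout, ground-station outage] ≈ 0.1827

Under noisy-OR, P(telemetry dropout | causes) = 1 − (1−0.02)·∏(1−qᵢ) over the active causes.
P(telemetry dropout) = 0.02*0.858*0.761 + 0.65014*0.858*0.239 + 0.65798*0.142*0.761 + 0.877899*0.142*0.239 = 0.013059 + 0.133319 + 0.071103 + 0.029794 = 0.247275
Restricting to configurations with attitude-control fault present: 0.071103 + 0.029794 = 0.100897.
So P(attitude-control fault | telemetry dropout) = 0.100897/0.247275 ≈ 0.4080.

Now also conditioning on ground-station outage=true:
P(telemetry dropout | ground-station outage) = 0.65014*0.858 + 0.877899*0.142 = 0.557820 + 0.124662 = 0.682482
The attitude-control fault-present share is 0.877899*0.142 = 0.124662.
Hence the posterior is 0.124662/0.682482 ≈ 0.1827.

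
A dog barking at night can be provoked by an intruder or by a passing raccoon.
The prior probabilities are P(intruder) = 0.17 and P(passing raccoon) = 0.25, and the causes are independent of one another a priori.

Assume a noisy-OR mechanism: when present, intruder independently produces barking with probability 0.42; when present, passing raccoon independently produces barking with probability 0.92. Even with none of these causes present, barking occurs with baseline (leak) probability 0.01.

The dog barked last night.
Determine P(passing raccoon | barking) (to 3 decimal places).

P(passing raccoon | barking) ≈ 0.793

Under noisy-OR, P(barking | causes) = 1 − (1−0.01)·∏(1−qᵢ) over the active causes.
Enumerate the 4 (intruder, passing raccoon) configurations and weight by the priors:
  P(barking) = 0.01·0.83·0.75 + 0.9208·0.83·0.25 + 0.4258·0.17·0.75 + 0.954064·0.17·0.25
        = 0.006225 + 0.191066 + 0.054290 + 0.040548 = 0.292129
Configurations with passing raccoon contribute 0.231614, so
  P(passing raccoon | barking) = 0.231614 / 0.292129 ≈ 0.793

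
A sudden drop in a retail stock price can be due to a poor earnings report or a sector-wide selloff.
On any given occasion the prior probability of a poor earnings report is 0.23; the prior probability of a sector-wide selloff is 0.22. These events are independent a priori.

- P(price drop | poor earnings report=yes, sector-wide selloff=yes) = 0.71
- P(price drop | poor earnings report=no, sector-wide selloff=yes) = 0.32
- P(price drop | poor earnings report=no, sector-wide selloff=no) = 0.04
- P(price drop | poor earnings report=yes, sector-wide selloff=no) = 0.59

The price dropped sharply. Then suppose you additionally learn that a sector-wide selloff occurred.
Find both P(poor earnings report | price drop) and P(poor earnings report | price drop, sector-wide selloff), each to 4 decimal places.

Weight on poor earnings report=true, given the evidence: 0.105846 + 0.035926 = 0.141772
Denominator P(price drop): 0.04*0.77*0.78 + 0.32*0.77*0.22 + 0.59*0.23*0.78 + 0.71*0.23*0.22 = 0.220004
P(poor earnings report | price drop) = 0.141772/0.220004 ≈ 0.6444

With the extra evidence:
P(price drop | sector-wide selloff) = 0.32·0.77 + 0.71·0.23 = 0.246400 + 0.163300 = 0.409700
Restricting to configurations with poor earnings report present: 0.71·0.23 = 0.163300.
P(poor earnings report | price drop, sector-wide selloff) = 0.163300 / 0.409700 ≈ 0.3986
Conditioning on sector-wide selloff lowers the posterior on poor earnings report: the classic explaining-away effect in a common-effect structure.

P(poor earnings report | price drop) ≈ 0.6444; P(poor earnings report | price drop, sector-wide selloff) ≈ 0.3986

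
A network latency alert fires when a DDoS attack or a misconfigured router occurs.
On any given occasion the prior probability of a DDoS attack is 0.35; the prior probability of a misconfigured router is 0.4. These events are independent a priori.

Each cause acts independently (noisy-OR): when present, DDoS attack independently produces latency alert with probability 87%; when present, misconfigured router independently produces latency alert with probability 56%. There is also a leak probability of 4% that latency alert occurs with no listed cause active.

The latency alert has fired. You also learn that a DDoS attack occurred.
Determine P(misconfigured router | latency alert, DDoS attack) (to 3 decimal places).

P(misconfigured router | latency alert, DDoS attack) ≈ 0.419

Under noisy-OR, P(latency alert | causes) = 1 − (1−0.04)·∏(1−qᵢ) over the active causes.
Sum P(latency alert|·) weighted by the priors over both values of misconfigured router:
  P(latency alert | DDoS attack) = 0.8752*0.6 + 0.945088*0.4
        = 0.525120 + 0.378035 = 0.903155
The terms with misconfigured router present sum to 0.378035, so
  P(misconfigured router | latency alert, DDoS attack) = 0.378035 / 0.903155 ≈ 0.419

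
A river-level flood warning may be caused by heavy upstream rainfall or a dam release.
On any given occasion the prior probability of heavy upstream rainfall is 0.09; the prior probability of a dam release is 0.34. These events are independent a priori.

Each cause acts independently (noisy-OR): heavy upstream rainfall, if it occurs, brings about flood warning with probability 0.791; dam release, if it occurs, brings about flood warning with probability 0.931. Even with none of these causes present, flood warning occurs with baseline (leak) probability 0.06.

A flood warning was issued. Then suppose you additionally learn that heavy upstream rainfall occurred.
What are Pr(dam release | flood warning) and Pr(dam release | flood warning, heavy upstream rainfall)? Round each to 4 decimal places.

Under noisy-OR, P(flood warning | causes) = 1 − (1−0.06)·∏(1−qᵢ) over the active causes.
Numerator (weight on configurations with dam release): 0.289332 + 0.030185 = 0.319517
The normalizing constant is 0.06*0.91*0.66 + 0.93514*0.91*0.34 + 0.80354*0.09*0.66 + 0.986444*0.09*0.34 = 0.403283
P(dam release | flood warning) = 0.319517/0.403283 ≈ 0.7923

Now also conditioning on heavy upstream rainfall=true:
P(flood warning | heavy upstream rainfall) = 0.80354*0.66 + 0.986444*0.34 = 0.530336 + 0.335391 = 0.865727
Of this, 0.335391 comes from 0.986444*0.34 (the dam release=true cases).
Hence the posterior is 0.335391/0.865727 ≈ 0.3874.
— heavy upstream rainfall explains away the evidence for dam release.

Pr(dam release | flood warning) ≈ 0.7923; Pr(dam release | flood warning, heavy upstream rainfall) ≈ 0.3874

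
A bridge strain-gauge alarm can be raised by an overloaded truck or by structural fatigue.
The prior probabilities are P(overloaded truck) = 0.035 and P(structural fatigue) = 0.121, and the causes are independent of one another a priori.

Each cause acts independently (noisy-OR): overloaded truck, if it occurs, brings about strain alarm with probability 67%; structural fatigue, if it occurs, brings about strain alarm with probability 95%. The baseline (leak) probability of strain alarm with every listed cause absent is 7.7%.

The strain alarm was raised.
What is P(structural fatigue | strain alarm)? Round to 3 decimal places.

Under noisy-OR, P(strain alarm | causes) = 1 − (1−0.077)·∏(1−qᵢ) over the active causes.
P(strain alarm) = 0.077×0.965×0.879 + 0.95385×0.965×0.121 + 0.69541×0.035×0.879 + 0.98477×0.035×0.121 = 0.065314 + 0.111376 + 0.021394 + 0.004171 = 0.202255
Of this, 0.115547 comes from 0.111376 + 0.004171 (the structural fatigue=true cases).
So P(structural fatigue | strain alarm) = 0.115547/0.202255 ≈ 0.571.

P(structural fatigue | strain alarm) ≈ 0.571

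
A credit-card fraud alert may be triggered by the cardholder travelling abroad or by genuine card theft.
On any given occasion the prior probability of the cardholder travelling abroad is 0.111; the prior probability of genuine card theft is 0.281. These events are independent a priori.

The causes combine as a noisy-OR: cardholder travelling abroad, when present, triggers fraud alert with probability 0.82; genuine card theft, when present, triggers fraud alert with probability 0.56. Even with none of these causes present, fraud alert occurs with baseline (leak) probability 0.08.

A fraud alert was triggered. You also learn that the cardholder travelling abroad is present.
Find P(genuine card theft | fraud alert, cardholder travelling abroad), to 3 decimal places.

Under noisy-OR, P(fraud alert | causes) = 1 − (1−0.08)·∏(1−qᵢ) over the active causes.
Enumerate both values of genuine card theft and weight by the priors:
  P(fraud alert | cardholder travelling abroad) = 0.8344·0.719 + 0.927136·0.281
        = 0.599934 + 0.260525 = 0.860459
Configurations with genuine card theft contribute 0.260525, so
  P(genuine card theft | fraud alert, cardholder travelling abroad) = 0.260525 / 0.860459 ≈ 0.303

P(genuine card theft | fraud alert, cardholder travelling abroad) ≈ 0.303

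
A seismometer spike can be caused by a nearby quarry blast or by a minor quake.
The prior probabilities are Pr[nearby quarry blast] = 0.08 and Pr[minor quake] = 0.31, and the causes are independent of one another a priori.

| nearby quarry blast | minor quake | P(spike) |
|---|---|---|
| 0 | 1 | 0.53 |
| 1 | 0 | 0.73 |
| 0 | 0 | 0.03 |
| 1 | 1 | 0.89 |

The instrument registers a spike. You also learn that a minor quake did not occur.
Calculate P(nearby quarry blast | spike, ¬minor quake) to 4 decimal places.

By total probability over both values of nearby quarry blast:
  P(spike | ¬minor quake) = 0.03×0.92 + 0.73×0.08
        = 0.027600 + 0.058400 = 0.086000
Configurations with nearby quarry blast contribute 0.058400, so
  P(nearby quarry blast | spike, ¬minor quake) = 0.058400 / 0.086000 ≈ 0.6791

P(nearby quarry blast | spike, ¬minor quake) ≈ 0.6791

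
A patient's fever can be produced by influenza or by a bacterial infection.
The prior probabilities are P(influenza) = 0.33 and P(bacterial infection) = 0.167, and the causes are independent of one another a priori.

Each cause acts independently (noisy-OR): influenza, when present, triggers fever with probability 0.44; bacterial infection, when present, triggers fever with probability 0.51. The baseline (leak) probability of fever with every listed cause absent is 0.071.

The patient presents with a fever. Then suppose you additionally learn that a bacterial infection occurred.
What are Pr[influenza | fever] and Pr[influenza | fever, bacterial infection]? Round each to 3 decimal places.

Pr[influenza | fever] ≈ 0.632; Pr[influenza | fever, bacterial infection] ≈ 0.402

Under noisy-OR, P(fever | causes) = 1 − (1−0.071)·∏(1−qᵢ) over the active causes.
For the numerator, keep only influenza=true terms: 0.131881 + 0.041061 = 0.172942
Denominator P(fever): 0.071*0.67*0.833 + 0.54479*0.67*0.167 + 0.47976*0.33*0.833 + 0.745082*0.33*0.167 = 0.273525
Posterior = 0.172942 / 0.273525 ≈ 0.632

Now also conditioning on bacterial infection=true:
By total probability over both values of influenza:
  P(fever | bacterial infection) = 0.54479*0.67 + 0.745082*0.33
        = 0.365009 + 0.245877 = 0.610886
Configurations with influenza contribute 0.245877, so
  P(influenza | fever, bacterial infection) = 0.245877 / 0.610886 ≈ 0.402
Conditioning on bacterial infection lowers the posterior on influenza: the classic explaining-away effect in a common-effect structure.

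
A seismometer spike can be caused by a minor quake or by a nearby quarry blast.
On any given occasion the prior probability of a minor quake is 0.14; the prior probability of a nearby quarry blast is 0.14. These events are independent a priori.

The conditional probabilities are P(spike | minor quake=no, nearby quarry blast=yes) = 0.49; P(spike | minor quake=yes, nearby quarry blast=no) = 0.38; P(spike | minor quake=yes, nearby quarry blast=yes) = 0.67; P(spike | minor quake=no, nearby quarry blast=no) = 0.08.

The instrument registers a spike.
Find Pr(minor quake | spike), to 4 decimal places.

Enumerate the 4 (minor quake, nearby quarry blast) configurations and weight by the priors:
  P(spike) = 0.08×0.86×0.86 + 0.49×0.86×0.14 + 0.38×0.14×0.86 + 0.67×0.14×0.14
        = 0.059168 + 0.058996 + 0.045752 + 0.013132 = 0.177048
Keeping only the minor quake-present terms gives 0.058884, so
  P(minor quake | spike) = 0.058884 / 0.177048 ≈ 0.3326

Pr(minor quake | spike) ≈ 0.3326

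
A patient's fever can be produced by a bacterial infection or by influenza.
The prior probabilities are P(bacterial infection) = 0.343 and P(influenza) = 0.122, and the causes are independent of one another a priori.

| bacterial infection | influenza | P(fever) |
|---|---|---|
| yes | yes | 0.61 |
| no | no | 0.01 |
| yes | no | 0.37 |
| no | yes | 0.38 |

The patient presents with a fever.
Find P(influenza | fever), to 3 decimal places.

P(influenza | fever) ≈ 0.323

P(fever) = 0.01*0.657*0.878 + 0.38*0.657*0.122 + 0.37*0.343*0.878 + 0.61*0.343*0.122 = 0.005768 + 0.030459 + 0.111427 + 0.025526 = 0.173180
Of this, 0.055985 comes from 0.030459 + 0.025526 (the influenza=true cases).
P(influenza | fever) = 0.055985 / 0.173180 ≈ 0.323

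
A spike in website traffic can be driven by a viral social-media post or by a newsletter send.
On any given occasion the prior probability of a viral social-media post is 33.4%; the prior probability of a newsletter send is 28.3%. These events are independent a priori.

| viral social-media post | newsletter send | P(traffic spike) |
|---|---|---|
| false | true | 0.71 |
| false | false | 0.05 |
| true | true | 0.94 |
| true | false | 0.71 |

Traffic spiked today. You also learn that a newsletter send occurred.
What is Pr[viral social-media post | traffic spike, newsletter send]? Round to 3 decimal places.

Pr[viral social-media post | traffic spike, newsletter send] ≈ 0.399

Sum P(traffic spike|·) weighted by the priors over both values of viral social-media post:
  P(traffic spike | newsletter send) = 0.71·0.666 + 0.94·0.334
        = 0.472860 + 0.313960 = 0.786820
Configurations with viral social-media post contribute 0.313960, so
  P(viral social-media post | traffic spike, newsletter send) = 0.313960 / 0.786820 ≈ 0.399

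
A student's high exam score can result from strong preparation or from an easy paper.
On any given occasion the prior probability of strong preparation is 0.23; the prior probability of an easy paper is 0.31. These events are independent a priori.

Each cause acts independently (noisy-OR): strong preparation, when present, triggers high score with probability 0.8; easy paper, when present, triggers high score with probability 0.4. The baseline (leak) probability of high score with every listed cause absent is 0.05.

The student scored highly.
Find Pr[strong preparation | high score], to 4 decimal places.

Under noisy-OR, P(high score | causes) = 1 − (1−0.05)·∏(1−qᵢ) over the active causes.
Sum P(high score|·) weighted by the priors over the 4 (strong preparation, easy paper) configurations:
  P(high score) = 0.05×0.77×0.69 + 0.43×0.77×0.31 + 0.81×0.23×0.69 + 0.886×0.23×0.31
        = 0.026565 + 0.102641 + 0.128547 + 0.063172 = 0.320925
Keeping only the strong preparation-present terms gives 0.191719, so
  P(strong preparation | high score) = 0.191719 / 0.320925 ≈ 0.5974

Pr[strong preparation | high score] ≈ 0.5974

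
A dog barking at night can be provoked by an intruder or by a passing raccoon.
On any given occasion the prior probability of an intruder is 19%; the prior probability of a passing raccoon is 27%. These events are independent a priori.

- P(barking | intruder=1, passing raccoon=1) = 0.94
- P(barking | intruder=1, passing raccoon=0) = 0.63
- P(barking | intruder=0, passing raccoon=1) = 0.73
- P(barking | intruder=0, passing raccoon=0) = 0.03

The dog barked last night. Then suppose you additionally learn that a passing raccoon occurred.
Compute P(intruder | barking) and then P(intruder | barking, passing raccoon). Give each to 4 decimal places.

For the numerator, keep only intruder=true terms: 0.087381 + 0.048222 = 0.135603
Denominator P(barking): 0.03·0.81·0.73 + 0.73·0.81·0.27 + 0.63·0.19·0.73 + 0.94·0.19·0.27 = 0.312993
P(intruder | barking) = 0.135603/0.312993 ≈ 0.4332

Now condition on the additional information:
P(barking | passing raccoon) = 0.73·0.81 + 0.94·0.19 = 0.591300 + 0.178600 = 0.769900
Of this, 0.178600 comes from 0.94·0.19 (the intruder=true cases).
So P(intruder | barking, passing raccoon) = 0.178600/0.769900 ≈ 0.2320.

P(intruder | barking) ≈ 0.4332; P(intruder | barking, passing raccoon) ≈ 0.2320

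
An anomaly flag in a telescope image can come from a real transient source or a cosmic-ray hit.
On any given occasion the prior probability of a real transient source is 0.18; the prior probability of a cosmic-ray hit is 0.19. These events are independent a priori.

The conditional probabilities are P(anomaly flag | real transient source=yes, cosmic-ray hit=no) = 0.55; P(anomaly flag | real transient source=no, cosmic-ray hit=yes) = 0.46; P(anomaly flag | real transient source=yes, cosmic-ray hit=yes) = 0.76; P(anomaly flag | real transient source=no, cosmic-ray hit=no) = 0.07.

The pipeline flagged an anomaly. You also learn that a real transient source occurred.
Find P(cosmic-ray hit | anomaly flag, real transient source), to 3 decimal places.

Sum P(anomaly flag|·) weighted by the priors over both values of cosmic-ray hit:
  P(anomaly flag | real transient source) = 0.55×0.81 + 0.76×0.19
        = 0.445500 + 0.144400 = 0.589900
Keeping only the cosmic-ray hit-present terms gives 0.144400, so
  P(cosmic-ray hit | anomaly flag, real transient source) = 0.144400 / 0.589900 ≈ 0.245

P(cosmic-ray hit | anomaly flag, real transient source) ≈ 0.245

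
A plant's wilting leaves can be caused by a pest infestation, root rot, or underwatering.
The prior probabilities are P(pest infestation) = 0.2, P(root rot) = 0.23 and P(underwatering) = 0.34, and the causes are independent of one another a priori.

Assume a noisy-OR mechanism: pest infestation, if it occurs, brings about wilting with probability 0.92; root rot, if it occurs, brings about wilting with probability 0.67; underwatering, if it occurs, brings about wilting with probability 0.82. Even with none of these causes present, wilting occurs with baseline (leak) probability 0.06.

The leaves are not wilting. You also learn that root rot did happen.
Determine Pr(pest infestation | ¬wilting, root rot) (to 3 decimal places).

Pr(pest infestation | ¬wilting, root rot) ≈ 0.020

Under noisy-OR, P(wilting | causes) = 1 − (1−0.06)·∏(1−qᵢ) over the active causes.
By total probability over the 4 (pest infestation, underwatering) configurations:
  P(¬wilting | root rot) = 0.3102·0.8·0.66 + 0.055836·0.8·0.34 + 0.024816·0.2·0.66 + 0.004467·0.2·0.34
        = 0.163786 + 0.015187 + 0.003276 + 0.000304 = 0.182553
The terms with pest infestation present sum to 0.003580, so
  P(pest infestation | ¬wilting, root rot) = 0.003580 / 0.182553 ≈ 0.020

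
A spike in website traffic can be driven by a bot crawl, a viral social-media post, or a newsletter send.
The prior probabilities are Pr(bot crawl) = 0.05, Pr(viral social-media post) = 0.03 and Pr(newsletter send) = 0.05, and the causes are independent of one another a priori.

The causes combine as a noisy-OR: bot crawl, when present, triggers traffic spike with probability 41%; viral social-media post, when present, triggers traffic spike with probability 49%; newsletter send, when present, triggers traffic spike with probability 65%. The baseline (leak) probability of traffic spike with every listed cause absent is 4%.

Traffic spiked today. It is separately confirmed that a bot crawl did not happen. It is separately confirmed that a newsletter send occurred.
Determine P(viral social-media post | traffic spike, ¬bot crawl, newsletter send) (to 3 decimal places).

P(viral social-media post | traffic spike, ¬bot crawl, newsletter send) ≈ 0.037

Under noisy-OR, P(traffic spike | causes) = 1 − (1−0.04)·∏(1−qᵢ) over the active causes.
Numerator (weight on configurations with viral social-media post): 0.82864×0.03 = 0.024859
Normalizer over all consistent configurations: 0.664×0.97 + 0.82864×0.03 = 0.668939
Posterior = 0.024859 / 0.668939 ≈ 0.037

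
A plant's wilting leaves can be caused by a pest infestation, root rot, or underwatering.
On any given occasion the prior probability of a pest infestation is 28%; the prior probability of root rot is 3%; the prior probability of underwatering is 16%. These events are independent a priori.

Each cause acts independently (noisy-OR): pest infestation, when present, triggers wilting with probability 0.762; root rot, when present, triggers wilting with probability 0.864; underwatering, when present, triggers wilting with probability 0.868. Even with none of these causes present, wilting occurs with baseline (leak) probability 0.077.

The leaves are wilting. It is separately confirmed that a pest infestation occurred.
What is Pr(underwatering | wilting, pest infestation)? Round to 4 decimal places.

Under noisy-OR, P(wilting | causes) = 1 − (1−0.077)·∏(1−qᵢ) over the active causes.
Numerator (weight on configurations with underwatering): 0.150700 + 0.004781 = 0.155481
Normalizer over all consistent configurations: 0.780326*0.97*0.84 + 0.971003*0.97*0.16 + 0.970124*0.03*0.84 + 0.996056*0.03*0.16 = 0.815738
P(underwatering | wilting, pest infestation) = 0.155481/0.815738 ≈ 0.1906

Pr(underwatering | wilting, pest infestation) ≈ 0.1906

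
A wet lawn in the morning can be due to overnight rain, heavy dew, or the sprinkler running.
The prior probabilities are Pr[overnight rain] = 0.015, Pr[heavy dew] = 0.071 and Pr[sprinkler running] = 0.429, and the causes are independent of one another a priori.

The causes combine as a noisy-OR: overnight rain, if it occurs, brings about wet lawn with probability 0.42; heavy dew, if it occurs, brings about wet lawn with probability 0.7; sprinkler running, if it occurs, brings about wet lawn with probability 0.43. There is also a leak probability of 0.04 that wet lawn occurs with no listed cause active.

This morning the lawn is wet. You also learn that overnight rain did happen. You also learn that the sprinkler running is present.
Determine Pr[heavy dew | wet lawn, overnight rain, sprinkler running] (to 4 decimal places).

Under noisy-OR, P(wet lawn | causes) = 1 − (1−0.04)·∏(1−qᵢ) over the active causes.
P(wet lawn | overnight rain, sprinkler running) = 0.682624·0.929 + 0.904787·0.071 = 0.634158 + 0.064240 = 0.698398
The heavy dew-present share is 0.904787·0.071 = 0.064240.
Hence the posterior is 0.064240/0.698398 ≈ 0.0920.

Pr[heavy dew | wet lawn, overnight rain, sprinkler running] ≈ 0.0920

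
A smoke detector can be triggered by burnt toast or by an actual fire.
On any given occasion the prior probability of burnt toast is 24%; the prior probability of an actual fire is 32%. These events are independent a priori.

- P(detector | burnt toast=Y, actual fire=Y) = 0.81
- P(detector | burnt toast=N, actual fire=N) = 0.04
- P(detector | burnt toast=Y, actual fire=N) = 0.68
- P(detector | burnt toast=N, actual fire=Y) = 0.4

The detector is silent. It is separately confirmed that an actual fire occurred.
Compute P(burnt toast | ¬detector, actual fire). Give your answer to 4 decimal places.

For the numerator, keep only burnt toast=true terms: 0.19*0.24 = 0.045600
Normalizer over all consistent configurations: 0.6*0.76 + 0.19*0.24 = 0.501600
P(burnt toast | ¬detector, actual fire) = 0.045600/0.501600 ≈ 0.0909

P(burnt toast | ¬detector, actual fire) ≈ 0.0909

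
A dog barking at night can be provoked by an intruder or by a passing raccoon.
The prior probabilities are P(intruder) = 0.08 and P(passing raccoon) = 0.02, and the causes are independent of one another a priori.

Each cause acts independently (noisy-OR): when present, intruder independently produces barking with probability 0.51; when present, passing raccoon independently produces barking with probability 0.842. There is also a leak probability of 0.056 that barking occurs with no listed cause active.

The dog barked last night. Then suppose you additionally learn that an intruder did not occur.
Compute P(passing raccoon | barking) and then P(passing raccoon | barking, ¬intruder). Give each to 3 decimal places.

P(passing raccoon | barking) ≈ 0.156; P(passing raccoon | barking, ¬intruder) ≈ 0.237

Under noisy-OR, P(barking | causes) = 1 − (1−0.056)·∏(1−qᵢ) over the active causes.
Weight on passing raccoon=true, given the evidence: 0.015656 + 0.001483 = 0.017139
Denominator P(barking): 0.056·0.92·0.98 + 0.850848·0.92·0.02 + 0.53744·0.08·0.98 + 0.926916·0.08·0.02 = 0.109764
Posterior = 0.017139 / 0.109764 ≈ 0.156

With the extra evidence:
Sum P(barking|·) weighted by the priors over both values of passing raccoon:
  P(barking | ¬intruder) = 0.056×0.98 + 0.850848×0.02
        = 0.054880 + 0.017017 = 0.071897
The terms with passing raccoon present sum to 0.017017, so
  P(passing raccoon | barking, ¬intruder) = 0.017017 / 0.071897 ≈ 0.237
With intruder excluded, passing raccoon must carry more of the explanatory weight for the barking.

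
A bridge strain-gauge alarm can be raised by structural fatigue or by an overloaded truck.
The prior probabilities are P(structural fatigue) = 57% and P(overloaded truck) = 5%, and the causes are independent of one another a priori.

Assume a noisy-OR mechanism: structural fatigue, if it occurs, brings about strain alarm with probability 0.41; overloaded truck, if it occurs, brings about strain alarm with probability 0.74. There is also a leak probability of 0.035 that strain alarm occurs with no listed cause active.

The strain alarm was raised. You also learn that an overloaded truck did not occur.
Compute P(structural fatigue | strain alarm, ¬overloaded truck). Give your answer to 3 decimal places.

Under noisy-OR, P(strain alarm | causes) = 1 − (1−0.035)·∏(1−qᵢ) over the active causes.
P(strain alarm | ¬overloaded truck) = 0.035*0.43 + 0.43065*0.57 = 0.015050 + 0.245470 = 0.260520
Of this, 0.245470 comes from 0.43065*0.57 (the structural fatigue=true cases).
So P(structural fatigue | strain alarm, ¬overloaded truck) = 0.245470/0.260520 ≈ 0.942.

P(structural fatigue | strain alarm, ¬overloaded truck) ≈ 0.942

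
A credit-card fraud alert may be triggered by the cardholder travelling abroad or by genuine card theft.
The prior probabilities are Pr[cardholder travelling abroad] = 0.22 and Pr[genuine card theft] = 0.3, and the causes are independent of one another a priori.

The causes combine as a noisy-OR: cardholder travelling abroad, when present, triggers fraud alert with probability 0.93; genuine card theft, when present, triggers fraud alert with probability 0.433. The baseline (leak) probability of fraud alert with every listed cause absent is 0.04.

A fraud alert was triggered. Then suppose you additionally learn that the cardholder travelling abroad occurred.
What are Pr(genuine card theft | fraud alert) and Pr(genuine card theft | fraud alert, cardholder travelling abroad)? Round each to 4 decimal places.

Under noisy-OR, P(fraud alert | causes) = 1 − (1−0.04)·∏(1−qᵢ) over the active causes.
For the numerator, keep only genuine card theft=true terms: 0.106629 + 0.063485 = 0.170114
The normalizing constant is 0.04*0.78*0.7 + 0.45568*0.78*0.3 + 0.9328*0.22*0.7 + 0.961898*0.22*0.3 = 0.335605
P(genuine card theft | fraud alert) = 0.170114/0.335605 ≈ 0.5069

Now condition on the additional information:
P(fraud alert | cardholder travelling abroad) = 0.9328×0.7 + 0.961898×0.3 = 0.652960 + 0.288569 = 0.941529
The genuine card theft-present share is 0.961898×0.3 = 0.288569.
P(genuine card theft | fraud alert, cardholder travelling abroad) = 0.288569 / 0.941529 ≈ 0.3065
The drop from 0.5069 to 0.3065 is the explaining-away (discounting) effect.

Pr(genuine card theft | fraud alert) ≈ 0.5069; Pr(genuine card theft | fraud alert, cardholder travelling abroad) ≈ 0.3065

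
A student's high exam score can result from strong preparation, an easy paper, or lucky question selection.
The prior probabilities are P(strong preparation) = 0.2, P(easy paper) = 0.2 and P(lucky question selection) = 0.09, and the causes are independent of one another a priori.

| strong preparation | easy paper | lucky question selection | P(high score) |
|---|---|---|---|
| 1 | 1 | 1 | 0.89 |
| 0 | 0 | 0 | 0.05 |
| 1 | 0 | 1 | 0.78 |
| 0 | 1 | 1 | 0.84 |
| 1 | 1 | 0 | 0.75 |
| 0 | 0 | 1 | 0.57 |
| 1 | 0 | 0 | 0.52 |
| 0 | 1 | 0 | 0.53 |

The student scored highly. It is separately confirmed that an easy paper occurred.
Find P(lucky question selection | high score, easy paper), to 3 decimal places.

P(lucky question selection | high score, easy paper) ≈ 0.128

P(high score | easy paper) = 0.53*0.8*0.91 + 0.84*0.8*0.09 + 0.75*0.2*0.91 + 0.89*0.2*0.09 = 0.385840 + 0.060480 + 0.136500 + 0.016020 = 0.598840
Restricting to configurations with lucky question selection present: 0.060480 + 0.016020 = 0.076500.
Hence the posterior is 0.076500/0.598840 ≈ 0.128.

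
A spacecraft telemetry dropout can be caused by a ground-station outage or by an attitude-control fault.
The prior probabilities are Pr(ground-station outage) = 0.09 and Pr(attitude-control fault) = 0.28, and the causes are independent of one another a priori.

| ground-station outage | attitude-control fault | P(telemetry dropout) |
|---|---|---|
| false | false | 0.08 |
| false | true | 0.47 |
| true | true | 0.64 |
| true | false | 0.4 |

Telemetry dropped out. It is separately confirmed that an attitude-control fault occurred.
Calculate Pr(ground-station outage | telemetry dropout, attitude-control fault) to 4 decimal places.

Pr(ground-station outage | telemetry dropout, attitude-control fault) ≈ 0.1187

Enumerate both values of ground-station outage and weight by the priors:
  P(telemetry dropout | attitude-control fault) = 0.47*0.91 + 0.64*0.09
        = 0.427700 + 0.057600 = 0.485300
Configurations with ground-station outage contribute 0.057600, so
  P(ground-station outage | telemetry dropout, attitude-control fault) = 0.057600 / 0.485300 ≈ 0.1187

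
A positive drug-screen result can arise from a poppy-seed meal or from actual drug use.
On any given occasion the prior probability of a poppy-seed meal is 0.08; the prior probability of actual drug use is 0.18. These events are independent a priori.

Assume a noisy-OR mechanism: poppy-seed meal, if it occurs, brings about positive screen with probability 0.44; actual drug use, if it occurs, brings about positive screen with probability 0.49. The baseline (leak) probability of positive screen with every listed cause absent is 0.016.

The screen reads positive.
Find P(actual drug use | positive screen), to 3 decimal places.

P(actual drug use | positive screen) ≈ 0.691

Under noisy-OR, P(positive screen | causes) = 1 − (1−0.016)·∏(1−qᵢ) over the active causes.
Weight on actual drug use=true, given the evidence: 0.082495 + 0.010353 = 0.092848
Denominator P(positive screen): 0.016*0.92*0.82 + 0.49816*0.92*0.18 + 0.44896*0.08*0.82 + 0.71897*0.08*0.18 = 0.134370
Posterior = 0.092848 / 0.134370 ≈ 0.691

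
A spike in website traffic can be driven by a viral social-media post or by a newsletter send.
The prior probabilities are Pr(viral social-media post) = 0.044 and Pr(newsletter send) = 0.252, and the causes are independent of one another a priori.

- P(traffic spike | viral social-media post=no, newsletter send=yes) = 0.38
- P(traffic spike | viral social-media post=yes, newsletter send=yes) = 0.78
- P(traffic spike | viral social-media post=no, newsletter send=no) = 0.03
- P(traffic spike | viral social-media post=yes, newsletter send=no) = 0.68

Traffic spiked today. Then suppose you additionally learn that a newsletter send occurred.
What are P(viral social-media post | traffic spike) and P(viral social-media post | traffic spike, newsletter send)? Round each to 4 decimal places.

Numerator (weight on configurations with viral social-media post): 0.022380 + 0.008649 = 0.031029
The normalizing constant is 0.03*0.956*0.748 + 0.38*0.956*0.252 + 0.68*0.044*0.748 + 0.78*0.044*0.252 = 0.144029
P(viral social-media post | traffic spike) = 0.031029/0.144029 ≈ 0.2154

Now condition on the additional information:
Weight on viral social-media post=true, given the evidence: 0.78·0.044 = 0.034320
Normalizer over all consistent configurations: 0.38·0.956 + 0.78·0.044 = 0.397600
Posterior = 0.034320 / 0.397600 ≈ 0.0863
— newsletter send explains away the evidence for viral social-media post.

P(viral social-media post | traffic spike) ≈ 0.2154; P(viral social-media post | traffic spike, newsletter send) ≈ 0.0863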